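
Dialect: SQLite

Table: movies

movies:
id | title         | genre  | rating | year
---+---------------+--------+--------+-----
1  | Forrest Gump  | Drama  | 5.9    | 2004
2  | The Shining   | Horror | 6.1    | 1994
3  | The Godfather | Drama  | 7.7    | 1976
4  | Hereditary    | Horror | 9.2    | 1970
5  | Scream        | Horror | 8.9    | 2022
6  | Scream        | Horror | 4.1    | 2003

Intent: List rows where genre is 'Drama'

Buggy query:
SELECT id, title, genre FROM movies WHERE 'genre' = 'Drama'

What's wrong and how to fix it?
Bug: Single quotes denote string literals in SQL; the column name is being compared as a constant string

Fix: Remove the quotes around the column name (or use double quotes for an identifier)

Corrected query:
SELECT id, title, genre FROM movies WHERE genre = 'Drama'

Result:
id | title         | genre
---+---------------+------
1  | Forrest Gump  | Drama
3  | The Godfather | Drama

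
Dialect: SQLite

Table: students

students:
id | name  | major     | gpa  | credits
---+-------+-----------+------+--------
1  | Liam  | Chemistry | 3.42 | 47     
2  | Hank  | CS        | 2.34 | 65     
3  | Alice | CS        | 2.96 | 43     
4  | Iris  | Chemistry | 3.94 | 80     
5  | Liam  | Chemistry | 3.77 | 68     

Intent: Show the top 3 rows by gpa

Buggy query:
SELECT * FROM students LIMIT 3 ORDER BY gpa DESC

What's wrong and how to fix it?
Bug: LIMIT must come after ORDER BY

Fix: Sort with ORDER BY, then apply LIMIT

Corrected query:
SELECT * FROM students ORDER BY gpa DESC LIMIT 3

Result:
id | name | major     | gpa  | credits
---+------+-----------+------+--------
4  | Iris | Chemistry | 3.94 | 80     
5  | Liam | Chemistry | 3.77 | 68     
1  | Liam | Chemistry | 3.42 | 47     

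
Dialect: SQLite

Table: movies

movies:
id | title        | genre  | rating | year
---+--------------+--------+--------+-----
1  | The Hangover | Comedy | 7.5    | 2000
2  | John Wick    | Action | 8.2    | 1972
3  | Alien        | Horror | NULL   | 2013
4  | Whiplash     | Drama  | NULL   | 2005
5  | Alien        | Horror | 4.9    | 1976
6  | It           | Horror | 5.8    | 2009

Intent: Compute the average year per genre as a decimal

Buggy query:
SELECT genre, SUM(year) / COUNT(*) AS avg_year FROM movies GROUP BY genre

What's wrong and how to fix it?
Bug: SUM(year) and COUNT(*) are both integers; the division truncates the fractional part

Fix: Multiply by 1.0 (or CAST to REAL) to force floating-point division

Corrected query:
SELECT genre, SUM(year) * 1.0 / COUNT(*) AS avg_year FROM movies GROUP BY genre

Result:
genre  | avg_year   
-------+------------
Action | 1972       
Comedy | 2000       
Drama  | 2005       
Horror | 1999.333333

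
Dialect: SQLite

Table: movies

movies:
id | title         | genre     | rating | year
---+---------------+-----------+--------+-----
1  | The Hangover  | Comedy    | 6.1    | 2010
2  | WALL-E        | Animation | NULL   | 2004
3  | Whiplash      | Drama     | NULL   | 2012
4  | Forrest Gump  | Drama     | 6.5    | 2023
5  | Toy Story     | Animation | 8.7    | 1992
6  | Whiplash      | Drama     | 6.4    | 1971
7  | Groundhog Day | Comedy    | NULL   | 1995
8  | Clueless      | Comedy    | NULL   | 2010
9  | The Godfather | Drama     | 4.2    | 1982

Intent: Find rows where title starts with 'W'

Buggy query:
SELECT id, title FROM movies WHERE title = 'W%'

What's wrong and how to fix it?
Bug: Wildcards only work with LIKE; '=' treats '%' as a literal character

Fix: Use LIKE for wildcard pattern matching

Corrected query:
SELECT id, title FROM movies WHERE title LIKE 'W%'

Result:
id | title   
---+---------
2  | WALL-E  
3  | Whiplash
6  | Whiplash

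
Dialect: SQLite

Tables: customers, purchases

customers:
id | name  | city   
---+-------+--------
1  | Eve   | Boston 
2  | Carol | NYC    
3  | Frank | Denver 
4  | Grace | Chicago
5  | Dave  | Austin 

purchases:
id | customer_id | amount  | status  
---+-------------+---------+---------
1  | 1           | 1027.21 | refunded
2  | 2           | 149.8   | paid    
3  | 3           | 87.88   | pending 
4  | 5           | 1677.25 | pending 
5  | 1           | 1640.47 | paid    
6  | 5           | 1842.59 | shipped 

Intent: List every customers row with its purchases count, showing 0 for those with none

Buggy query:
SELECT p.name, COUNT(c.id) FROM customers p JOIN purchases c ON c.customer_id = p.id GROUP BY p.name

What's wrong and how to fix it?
Bug: INNER JOIN drops customers rows that have no matching purchases rows

Fix: Switch to LEFT JOIN to retain unmatched parent rows

Corrected query:
SELECT p.name, COUNT(c.id) FROM customers p LEFT JOIN purchases c ON c.customer_id = p.id GROUP BY p.name

Result:
name  | COUNT(c.id)
------+------------
Carol | 1          
Dave  | 2          
Eve   | 2          
Frank | 1          
Grace | 0          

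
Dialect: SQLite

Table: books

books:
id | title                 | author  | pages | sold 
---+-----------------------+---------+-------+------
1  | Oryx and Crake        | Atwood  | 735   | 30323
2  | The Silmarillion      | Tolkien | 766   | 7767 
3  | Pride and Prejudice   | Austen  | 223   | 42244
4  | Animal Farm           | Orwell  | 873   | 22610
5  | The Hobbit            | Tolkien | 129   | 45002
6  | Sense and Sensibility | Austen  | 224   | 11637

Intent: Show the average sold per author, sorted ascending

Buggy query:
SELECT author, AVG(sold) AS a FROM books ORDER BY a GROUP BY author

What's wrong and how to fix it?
Bug: GROUP BY must precede ORDER BY

Fix: Move ORDER BY to the end, after GROUP BY

Corrected query:
SELECT author, AVG(sold) AS a FROM books GROUP BY author ORDER BY a

Result:
author  | a      
--------+--------
Orwell  | 22610  
Tolkien | 26384.5
Austen  | 26940.5
Atwood  | 30323  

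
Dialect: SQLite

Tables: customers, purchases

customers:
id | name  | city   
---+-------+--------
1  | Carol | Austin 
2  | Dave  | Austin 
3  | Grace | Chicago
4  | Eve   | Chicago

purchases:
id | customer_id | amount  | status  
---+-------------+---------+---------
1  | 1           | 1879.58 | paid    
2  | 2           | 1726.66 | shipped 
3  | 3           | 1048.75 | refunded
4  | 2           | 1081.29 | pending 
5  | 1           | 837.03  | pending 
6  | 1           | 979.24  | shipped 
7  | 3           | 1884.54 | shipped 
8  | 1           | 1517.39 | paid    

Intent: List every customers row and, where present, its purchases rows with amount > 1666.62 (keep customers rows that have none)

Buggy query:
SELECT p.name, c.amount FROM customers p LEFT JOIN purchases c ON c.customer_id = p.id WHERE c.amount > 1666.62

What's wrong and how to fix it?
Bug: Filtering c.amount in WHERE discards the NULL rows produced by LEFT JOIN, turning it into an inner join

Fix: Move the right-table condition into the ON clause so unmatched parents are kept

Corrected query:
SELECT p.name, c.amount FROM customers p LEFT JOIN purchases c ON c.customer_id = p.id AND c.amount > 1666.62

Result:
name  | amount 
------+--------
Carol | 1879.58
Dave  | 1726.66
Grace | 1884.54
Eve   | NULL   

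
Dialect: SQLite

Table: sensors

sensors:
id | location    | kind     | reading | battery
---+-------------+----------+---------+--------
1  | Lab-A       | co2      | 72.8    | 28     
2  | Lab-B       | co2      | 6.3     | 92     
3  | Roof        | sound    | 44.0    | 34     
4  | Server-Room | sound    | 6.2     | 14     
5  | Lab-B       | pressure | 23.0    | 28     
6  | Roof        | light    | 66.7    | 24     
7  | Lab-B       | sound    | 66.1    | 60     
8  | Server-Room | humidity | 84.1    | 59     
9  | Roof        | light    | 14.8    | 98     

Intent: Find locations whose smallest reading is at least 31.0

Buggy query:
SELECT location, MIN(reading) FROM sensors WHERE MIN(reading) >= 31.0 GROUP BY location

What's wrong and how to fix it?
Bug: MIN() in WHERE is a misuse of aggregate

Fix: Use HAVING for the per-group MIN condition

Corrected query:
SELECT location, MIN(reading) FROM sensors GROUP BY location HAVING MIN(reading) >= 31.0

Result:
location | MIN(reading)
---------+-------------
Lab-A    | 72.8        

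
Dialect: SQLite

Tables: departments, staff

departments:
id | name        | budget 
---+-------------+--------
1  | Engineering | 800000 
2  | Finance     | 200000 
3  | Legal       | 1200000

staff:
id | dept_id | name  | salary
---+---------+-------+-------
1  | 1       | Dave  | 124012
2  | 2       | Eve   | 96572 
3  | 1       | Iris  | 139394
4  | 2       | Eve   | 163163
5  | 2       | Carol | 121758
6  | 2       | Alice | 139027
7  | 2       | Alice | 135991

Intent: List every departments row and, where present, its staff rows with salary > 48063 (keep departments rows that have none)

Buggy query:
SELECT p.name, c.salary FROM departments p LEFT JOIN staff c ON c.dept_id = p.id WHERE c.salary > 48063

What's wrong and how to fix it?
Bug: Filtering c.salary in WHERE discards the NULL rows produced by LEFT JOIN, turning it into an inner join

Fix: Move the right-table condition into the ON clause so unmatched parents are kept

Corrected query:
SELECT p.name, c.salary FROM departments p LEFT JOIN staff c ON c.dept_id = p.id AND c.salary > 48063

Result:
name        | salary
------------+-------
Engineering | 124012
Engineering | 139394
Finance     | 96572 
Finance     | 121758
Finance     | 135991
Finance     | 139027
Finance     | 163163
Legal       | NULL  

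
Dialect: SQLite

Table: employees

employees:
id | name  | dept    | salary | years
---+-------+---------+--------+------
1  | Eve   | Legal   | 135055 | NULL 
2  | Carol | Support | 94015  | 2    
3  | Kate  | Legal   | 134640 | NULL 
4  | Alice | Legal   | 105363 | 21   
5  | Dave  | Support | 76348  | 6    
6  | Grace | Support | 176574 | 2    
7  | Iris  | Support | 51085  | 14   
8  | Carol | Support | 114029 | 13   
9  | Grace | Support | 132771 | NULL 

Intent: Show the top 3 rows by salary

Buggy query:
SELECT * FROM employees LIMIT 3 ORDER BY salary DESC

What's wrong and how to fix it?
Bug: LIMIT must come after ORDER BY

Fix: Swap the clauses: ORDER BY first, then LIMIT

Corrected query:
SELECT * FROM employees ORDER BY salary DESC LIMIT 3

Result:
id | name  | dept    | salary | years
---+-------+---------+--------+------
6  | Grace | Support | 176574 | 2    
1  | Eve   | Legal   | 135055 | NULL 
3  | Kate  | Legal   | 134640 | NULL 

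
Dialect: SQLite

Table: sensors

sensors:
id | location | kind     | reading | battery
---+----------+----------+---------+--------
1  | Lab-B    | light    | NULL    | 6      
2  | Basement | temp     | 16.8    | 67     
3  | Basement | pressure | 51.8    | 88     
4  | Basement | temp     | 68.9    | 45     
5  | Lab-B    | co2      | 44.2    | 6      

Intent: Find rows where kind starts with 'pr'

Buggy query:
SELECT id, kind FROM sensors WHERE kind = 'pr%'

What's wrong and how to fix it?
Bug: '=' compares the literal string including the % character; pattern matching needs LIKE

Fix: Replace '=' with LIKE so 'pr%' is treated as a pattern

Corrected query:
SELECT id, kind FROM sensors WHERE kind LIKE 'pr%'

Result:
id | kind    
---+---------
3  | pressure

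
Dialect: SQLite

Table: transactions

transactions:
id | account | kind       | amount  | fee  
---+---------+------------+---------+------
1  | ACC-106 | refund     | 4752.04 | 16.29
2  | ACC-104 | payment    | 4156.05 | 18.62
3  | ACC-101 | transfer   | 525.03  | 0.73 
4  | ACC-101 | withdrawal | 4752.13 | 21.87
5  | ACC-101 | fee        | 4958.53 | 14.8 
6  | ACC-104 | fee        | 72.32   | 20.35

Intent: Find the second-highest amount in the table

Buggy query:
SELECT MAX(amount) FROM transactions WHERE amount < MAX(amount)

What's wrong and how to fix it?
Bug: The inner MAX is an aggregate inside WHERE, which is not allowed

Fix: Put the inner MAX in a scalar subquery

Corrected query:
SELECT MAX(amount) FROM transactions WHERE amount < (SELECT MAX(amount) FROM transactions)

Result:
MAX(amount)
-----------
4752.13    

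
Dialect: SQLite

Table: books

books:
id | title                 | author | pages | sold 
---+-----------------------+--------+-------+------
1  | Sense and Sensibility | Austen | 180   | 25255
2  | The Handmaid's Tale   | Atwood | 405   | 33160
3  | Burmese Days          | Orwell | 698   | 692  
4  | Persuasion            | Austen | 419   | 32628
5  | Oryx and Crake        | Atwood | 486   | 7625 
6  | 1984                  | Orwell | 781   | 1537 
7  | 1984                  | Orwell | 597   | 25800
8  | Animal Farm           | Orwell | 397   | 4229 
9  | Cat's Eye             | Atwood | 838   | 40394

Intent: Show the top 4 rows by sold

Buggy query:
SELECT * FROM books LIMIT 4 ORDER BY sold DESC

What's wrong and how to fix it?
Bug: LIMIT must come after ORDER BY

Fix: Swap the clauses: ORDER BY first, then LIMIT

Corrected query:
SELECT * FROM books ORDER BY sold DESC LIMIT 4

Result:
id | title               | author | pages | sold 
---+---------------------+--------+-------+------
9  | Cat's Eye           | Atwood | 838   | 40394
2  | The Handmaid's Tale | Atwood | 405   | 33160
4  | Persuasion          | Austen | 419   | 32628
7  | 1984                | Orwell | 597   | 25800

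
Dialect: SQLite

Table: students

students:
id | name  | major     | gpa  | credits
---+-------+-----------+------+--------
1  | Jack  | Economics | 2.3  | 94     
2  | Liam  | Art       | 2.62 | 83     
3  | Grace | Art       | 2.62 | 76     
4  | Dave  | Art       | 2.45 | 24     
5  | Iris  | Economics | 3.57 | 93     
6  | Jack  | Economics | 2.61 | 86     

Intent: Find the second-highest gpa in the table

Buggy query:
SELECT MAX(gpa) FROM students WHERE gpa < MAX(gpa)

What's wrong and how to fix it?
Bug: The inner MAX is an aggregate inside WHERE, which is not allowed

Fix: Put the inner MAX in a scalar subquery

Corrected query:
SELECT MAX(gpa) FROM students WHERE gpa < (SELECT MAX(gpa) FROM students)

Result:
MAX(gpa)
--------
2.62    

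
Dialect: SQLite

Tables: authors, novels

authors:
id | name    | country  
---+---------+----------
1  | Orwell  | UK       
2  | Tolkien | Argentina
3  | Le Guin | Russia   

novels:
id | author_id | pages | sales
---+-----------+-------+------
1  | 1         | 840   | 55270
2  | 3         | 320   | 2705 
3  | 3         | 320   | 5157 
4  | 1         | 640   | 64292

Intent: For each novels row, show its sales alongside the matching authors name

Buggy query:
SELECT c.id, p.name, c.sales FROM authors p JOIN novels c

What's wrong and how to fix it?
Bug: JOIN with no ON clause produces a cartesian product; every novels row pairs with every authors row

Fix: Specify the join condition linking the foreign key to the parent id

Corrected query:
SELECT c.id, p.name, c.sales FROM authors p JOIN novels c ON c.author_id = p.id

Result:
id | name    | sales
---+---------+------
1  | Orwell  | 55270
2  | Le Guin | 2705 
3  | Le Guin | 5157 
4  | Orwell  | 64292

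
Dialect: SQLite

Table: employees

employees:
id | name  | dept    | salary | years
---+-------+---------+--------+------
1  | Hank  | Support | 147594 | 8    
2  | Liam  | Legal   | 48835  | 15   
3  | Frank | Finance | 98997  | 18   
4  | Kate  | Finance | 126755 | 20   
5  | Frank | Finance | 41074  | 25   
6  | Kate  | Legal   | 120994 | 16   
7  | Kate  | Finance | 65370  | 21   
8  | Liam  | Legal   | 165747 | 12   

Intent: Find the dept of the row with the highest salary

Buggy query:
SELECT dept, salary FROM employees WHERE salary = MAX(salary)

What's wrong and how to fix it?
Bug: MAX(salary) is an aggregate and cannot be used directly in WHERE

Fix: Wrap MAX in a scalar subquery so WHERE compares against a single value

Corrected query:
SELECT dept, salary FROM employees WHERE salary = (SELECT MAX(salary) FROM employees)

Result:
dept  | salary
------+-------
Legal | 165747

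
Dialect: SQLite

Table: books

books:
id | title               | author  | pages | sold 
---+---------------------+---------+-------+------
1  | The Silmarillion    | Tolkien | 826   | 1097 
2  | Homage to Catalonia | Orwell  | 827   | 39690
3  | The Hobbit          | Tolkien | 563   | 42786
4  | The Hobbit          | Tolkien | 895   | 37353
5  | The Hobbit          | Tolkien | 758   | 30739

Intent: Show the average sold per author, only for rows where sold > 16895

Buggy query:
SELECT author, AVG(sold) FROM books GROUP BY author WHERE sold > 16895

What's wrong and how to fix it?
Bug: WHERE cannot follow GROUP BY

Fix: Place WHERE between FROM and GROUP BY

Corrected query:
SELECT author, AVG(sold) FROM books WHERE sold > 16895 GROUP BY author

Result:
author  | AVG(sold)   
--------+-------------
Orwell  | 39690       
Tolkien | 36959.333333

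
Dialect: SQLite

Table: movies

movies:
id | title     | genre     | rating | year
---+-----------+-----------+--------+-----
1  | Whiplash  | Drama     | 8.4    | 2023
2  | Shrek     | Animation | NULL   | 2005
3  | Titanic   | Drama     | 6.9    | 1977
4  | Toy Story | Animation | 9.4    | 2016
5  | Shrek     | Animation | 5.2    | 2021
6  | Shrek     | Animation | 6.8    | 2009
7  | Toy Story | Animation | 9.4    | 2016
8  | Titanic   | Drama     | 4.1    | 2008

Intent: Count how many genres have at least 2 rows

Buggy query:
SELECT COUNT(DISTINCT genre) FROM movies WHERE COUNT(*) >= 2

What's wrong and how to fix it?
Bug: COUNT(*) cannot appear in WHERE; the per-group count doesn't exist yet

Fix: Group first with HAVING COUNT(*) >= 2, then COUNT the resulting groups

Corrected query:
SELECT COUNT(*) FROM (SELECT genre FROM movies GROUP BY genre HAVING COUNT(*) >= 2)

Result:
COUNT(*)
--------
2       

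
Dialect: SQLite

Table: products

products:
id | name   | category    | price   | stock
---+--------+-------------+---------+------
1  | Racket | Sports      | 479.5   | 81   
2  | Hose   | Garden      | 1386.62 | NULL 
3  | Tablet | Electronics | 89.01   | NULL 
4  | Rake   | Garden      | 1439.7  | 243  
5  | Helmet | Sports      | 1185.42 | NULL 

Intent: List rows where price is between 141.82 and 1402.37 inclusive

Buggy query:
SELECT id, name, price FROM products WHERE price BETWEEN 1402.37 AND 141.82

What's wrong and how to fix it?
Bug: BETWEEN expects the lower bound first; with 1402.37 AND 141.82 the range is empty

Fix: Write BETWEEN 141.82 AND 1402.37

Corrected query:
SELECT id, name, price FROM products WHERE price BETWEEN 141.82 AND 1402.37

Result:
id | name   | price  
---+--------+--------
1  | Racket | 479.5  
2  | Hose   | 1386.62
5  | Helmet | 1185.42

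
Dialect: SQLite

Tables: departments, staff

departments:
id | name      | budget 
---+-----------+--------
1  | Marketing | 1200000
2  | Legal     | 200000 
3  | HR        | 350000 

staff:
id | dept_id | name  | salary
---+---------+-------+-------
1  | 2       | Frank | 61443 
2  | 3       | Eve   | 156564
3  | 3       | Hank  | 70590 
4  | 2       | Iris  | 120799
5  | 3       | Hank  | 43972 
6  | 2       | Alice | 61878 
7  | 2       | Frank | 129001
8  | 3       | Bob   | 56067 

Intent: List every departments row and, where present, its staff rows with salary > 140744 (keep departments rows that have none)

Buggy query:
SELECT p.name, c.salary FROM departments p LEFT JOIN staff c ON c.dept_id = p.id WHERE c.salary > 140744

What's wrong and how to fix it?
Bug: A WHERE condition on the right-hand table after LEFT JOIN drops unmatched parents

Fix: Put 'c.salary > 140744' in the JOIN's ON clause instead of WHERE

Corrected query:
SELECT p.name, c.salary FROM departments p LEFT JOIN staff c ON c.dept_id = p.id AND c.salary > 140744

Result:
name      | salary
----------+-------
Marketing | NULL  
Legal     | NULL  
HR        | 156564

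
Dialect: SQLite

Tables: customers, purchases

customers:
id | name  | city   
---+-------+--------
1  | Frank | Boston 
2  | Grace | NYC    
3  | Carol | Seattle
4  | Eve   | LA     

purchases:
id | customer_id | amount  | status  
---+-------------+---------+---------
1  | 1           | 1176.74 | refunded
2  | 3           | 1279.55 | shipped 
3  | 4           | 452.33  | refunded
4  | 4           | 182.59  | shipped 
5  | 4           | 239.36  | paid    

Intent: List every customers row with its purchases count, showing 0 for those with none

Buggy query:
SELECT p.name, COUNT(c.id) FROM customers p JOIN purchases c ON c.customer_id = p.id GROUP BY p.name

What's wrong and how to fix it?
Bug: An inner join excludes parents with zero children

Fix: Use LEFT JOIN so parents without children still appear (COUNT(c.id) gives 0)

Corrected query:
SELECT p.name, COUNT(c.id) FROM customers p LEFT JOIN purchases c ON c.customer_id = p.id GROUP BY p.name

Result:
name  | COUNT(c.id)
------+------------
Carol | 1          
Eve   | 3          
Frank | 1          
Grace | 0          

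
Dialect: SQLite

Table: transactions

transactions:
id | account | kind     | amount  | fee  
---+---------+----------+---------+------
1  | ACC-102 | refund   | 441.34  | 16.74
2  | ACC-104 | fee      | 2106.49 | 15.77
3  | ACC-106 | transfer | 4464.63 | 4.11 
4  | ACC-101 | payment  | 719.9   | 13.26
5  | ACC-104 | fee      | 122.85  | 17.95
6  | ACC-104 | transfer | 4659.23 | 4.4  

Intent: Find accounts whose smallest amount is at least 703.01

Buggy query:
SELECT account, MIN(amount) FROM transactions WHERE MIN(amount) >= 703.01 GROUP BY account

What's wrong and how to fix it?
Bug: Aggregates like MIN are computed per group after WHERE runs

Fix: Use HAVING for the per-group MIN condition

Corrected query:
SELECT account, MIN(amount) FROM transactions GROUP BY account HAVING MIN(amount) >= 703.01

Result:
account | MIN(amount)
--------+------------
ACC-101 | 719.9      
ACC-106 | 4464.63    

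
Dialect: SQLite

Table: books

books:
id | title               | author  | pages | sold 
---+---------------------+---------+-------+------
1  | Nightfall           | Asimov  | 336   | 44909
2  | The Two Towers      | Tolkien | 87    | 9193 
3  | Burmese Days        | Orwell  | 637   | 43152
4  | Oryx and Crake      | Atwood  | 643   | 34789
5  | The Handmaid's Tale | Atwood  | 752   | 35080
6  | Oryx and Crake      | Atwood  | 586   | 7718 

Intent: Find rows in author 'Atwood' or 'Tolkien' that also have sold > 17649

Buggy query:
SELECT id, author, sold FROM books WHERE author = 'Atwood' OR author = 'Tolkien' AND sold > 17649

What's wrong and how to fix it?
Bug: AND binds tighter than OR, so this parses as author = 'Atwood' OR (author = 'Tolkien' AND sold > 17649)

Fix: Group the OR with parentheses (or use IN), then AND the threshold

Corrected query:
SELECT id, author, sold FROM books WHERE (author = 'Atwood' OR author = 'Tolkien') AND sold > 17649

Result:
id | author | sold 
---+--------+------
4  | Atwood | 34789
5  | Atwood | 35080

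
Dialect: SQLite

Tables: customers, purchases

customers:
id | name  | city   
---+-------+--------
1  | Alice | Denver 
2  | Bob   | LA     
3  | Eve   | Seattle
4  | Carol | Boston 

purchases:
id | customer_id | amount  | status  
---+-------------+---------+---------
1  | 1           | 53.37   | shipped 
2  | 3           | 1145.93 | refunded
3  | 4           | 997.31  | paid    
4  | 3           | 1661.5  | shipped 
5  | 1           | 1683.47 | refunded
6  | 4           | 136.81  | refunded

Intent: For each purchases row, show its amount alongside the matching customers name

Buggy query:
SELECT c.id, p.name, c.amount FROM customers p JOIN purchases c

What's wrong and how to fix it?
Bug: Missing join condition: each purchases row is matched to all customers rows instead of just its own

Fix: Add ON c.customer_id = p.id to the JOIN

Corrected query:
SELECT c.id, p.name, c.amount FROM customers p JOIN purchases c ON c.customer_id = p.id

Result:
id | name  | amount 
---+-------+--------
1  | Alice | 53.37  
2  | Eve   | 1145.93
3  | Carol | 997.31 
4  | Eve   | 1661.5 
5  | Alice | 1683.47
6  | Carol | 136.81 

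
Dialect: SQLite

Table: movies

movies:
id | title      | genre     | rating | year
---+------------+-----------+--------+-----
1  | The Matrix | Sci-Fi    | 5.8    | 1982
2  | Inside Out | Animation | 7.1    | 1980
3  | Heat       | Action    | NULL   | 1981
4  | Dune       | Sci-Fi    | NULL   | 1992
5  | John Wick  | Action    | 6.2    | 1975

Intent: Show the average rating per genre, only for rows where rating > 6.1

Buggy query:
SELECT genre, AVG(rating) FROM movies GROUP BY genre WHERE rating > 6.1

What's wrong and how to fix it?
Bug: Row-level WHERE must come before GROUP BY in the clause order

Fix: Move the WHERE clause before GROUP BY

Corrected query:
SELECT genre, AVG(rating) FROM movies WHERE rating > 6.1 GROUP BY genre

Result:
genre     | AVG(rating)
----------+------------
Action    | 6.2        
Animation | 7.1        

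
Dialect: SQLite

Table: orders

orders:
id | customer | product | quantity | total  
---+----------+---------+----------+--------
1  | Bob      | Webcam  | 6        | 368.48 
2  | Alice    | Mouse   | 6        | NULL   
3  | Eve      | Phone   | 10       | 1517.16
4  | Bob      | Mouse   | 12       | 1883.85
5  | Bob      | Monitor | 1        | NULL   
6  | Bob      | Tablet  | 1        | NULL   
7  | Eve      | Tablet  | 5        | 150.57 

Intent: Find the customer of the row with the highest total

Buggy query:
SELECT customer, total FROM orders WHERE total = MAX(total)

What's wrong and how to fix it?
Bug: MAX(total) is an aggregate and cannot be used directly in WHERE

Fix: Wrap MAX in a scalar subquery so WHERE compares against a single value

Corrected query:
SELECT customer, total FROM orders WHERE total = (SELECT MAX(total) FROM orders)

Result:
customer | total  
---------+--------
Bob      | 1883.85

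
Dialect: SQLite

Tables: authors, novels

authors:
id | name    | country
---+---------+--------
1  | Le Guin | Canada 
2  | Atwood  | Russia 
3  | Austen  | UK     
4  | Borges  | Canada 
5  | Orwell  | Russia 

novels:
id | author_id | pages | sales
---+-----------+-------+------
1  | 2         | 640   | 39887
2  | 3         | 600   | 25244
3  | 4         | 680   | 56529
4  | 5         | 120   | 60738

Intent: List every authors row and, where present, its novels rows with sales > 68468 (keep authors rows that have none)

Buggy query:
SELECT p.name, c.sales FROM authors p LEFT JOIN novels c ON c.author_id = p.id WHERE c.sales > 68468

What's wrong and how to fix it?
Bug: A WHERE condition on the right-hand table after LEFT JOIN drops unmatched parents

Fix: Move the right-table condition into the ON clause so unmatched parents are kept

Corrected query:
SELECT p.name, c.sales FROM authors p LEFT JOIN novels c ON c.author_id = p.id AND c.sales > 68468

Result:
name    | sales
--------+------
Le Guin | NULL 
Atwood  | NULL 
Austen  | NULL 
Borges  | NULL 
Orwell  | NULL 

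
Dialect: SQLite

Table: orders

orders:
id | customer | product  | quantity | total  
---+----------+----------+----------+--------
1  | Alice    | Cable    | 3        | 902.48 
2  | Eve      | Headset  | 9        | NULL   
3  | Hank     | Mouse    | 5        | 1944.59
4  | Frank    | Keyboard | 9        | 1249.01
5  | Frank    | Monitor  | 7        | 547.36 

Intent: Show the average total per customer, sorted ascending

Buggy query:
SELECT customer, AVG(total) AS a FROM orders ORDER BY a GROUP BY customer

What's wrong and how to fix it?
Bug: GROUP BY must precede ORDER BY

Fix: Move ORDER BY to the end, after GROUP BY

Corrected query:
SELECT customer, AVG(total) AS a FROM orders GROUP BY customer ORDER BY a

Result:
customer | a      
---------+--------
Eve      | NULL   
Frank    | 898.185
Alice    | 902.48 
Hank     | 1944.59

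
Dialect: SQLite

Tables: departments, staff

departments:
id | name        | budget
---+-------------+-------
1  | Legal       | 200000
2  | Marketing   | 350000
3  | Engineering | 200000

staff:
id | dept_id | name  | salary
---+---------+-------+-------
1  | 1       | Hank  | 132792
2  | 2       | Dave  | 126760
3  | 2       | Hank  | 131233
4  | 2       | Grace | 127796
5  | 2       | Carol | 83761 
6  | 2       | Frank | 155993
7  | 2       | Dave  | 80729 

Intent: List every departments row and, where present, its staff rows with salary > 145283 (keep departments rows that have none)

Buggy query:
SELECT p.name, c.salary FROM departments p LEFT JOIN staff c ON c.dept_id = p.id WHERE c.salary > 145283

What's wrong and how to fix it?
Bug: Filtering c.salary in WHERE discards the NULL rows produced by LEFT JOIN, turning it into an inner join

Fix: Put 'c.salary > 145283' in the JOIN's ON clause instead of WHERE

Corrected query:
SELECT p.name, c.salary FROM departments p LEFT JOIN staff c ON c.dept_id = p.id AND c.salary > 145283

Result:
name        | salary
------------+-------
Legal       | NULL  
Marketing   | 155993
Engineering | NULL  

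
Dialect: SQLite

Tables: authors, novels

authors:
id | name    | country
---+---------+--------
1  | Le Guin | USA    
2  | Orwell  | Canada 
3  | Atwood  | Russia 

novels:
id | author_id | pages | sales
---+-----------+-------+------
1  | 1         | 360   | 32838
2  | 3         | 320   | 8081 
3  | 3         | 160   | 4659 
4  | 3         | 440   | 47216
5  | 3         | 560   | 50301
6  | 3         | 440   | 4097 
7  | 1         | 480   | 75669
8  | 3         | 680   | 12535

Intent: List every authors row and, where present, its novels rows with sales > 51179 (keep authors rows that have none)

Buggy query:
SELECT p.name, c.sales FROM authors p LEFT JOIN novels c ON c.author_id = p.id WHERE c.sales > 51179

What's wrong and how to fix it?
Bug: A WHERE condition on the right-hand table after LEFT JOIN drops unmatched parents

Fix: Put 'c.sales > 51179' in the JOIN's ON clause instead of WHERE

Corrected query:
SELECT p.name, c.sales FROM authors p LEFT JOIN novels c ON c.author_id = p.id AND c.sales > 51179

Result:
name    | sales
--------+------
Le Guin | 75669
Orwell  | NULL 
Atwood  | NULL 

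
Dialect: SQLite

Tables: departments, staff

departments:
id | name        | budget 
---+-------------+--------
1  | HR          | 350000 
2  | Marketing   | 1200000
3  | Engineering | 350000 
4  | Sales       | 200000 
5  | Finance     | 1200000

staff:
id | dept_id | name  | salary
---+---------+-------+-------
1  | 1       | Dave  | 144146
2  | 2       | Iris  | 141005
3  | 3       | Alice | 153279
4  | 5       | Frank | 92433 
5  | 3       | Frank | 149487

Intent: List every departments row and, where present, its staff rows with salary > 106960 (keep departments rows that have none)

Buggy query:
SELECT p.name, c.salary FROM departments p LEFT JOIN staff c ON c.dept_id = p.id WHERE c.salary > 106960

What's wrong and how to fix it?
Bug: Filtering c.salary in WHERE discards the NULL rows produced by LEFT JOIN, turning it into an inner join

Fix: Move the right-table condition into the ON clause so unmatched parents are kept

Corrected query:
SELECT p.name, c.salary FROM departments p LEFT JOIN staff c ON c.dept_id = p.id AND c.salary > 106960

Result:
name        | salary
------------+-------
HR          | 144146
Marketing   | 141005
Engineering | 149487
Engineering | 153279
Sales       | NULL  
Finance     | NULL  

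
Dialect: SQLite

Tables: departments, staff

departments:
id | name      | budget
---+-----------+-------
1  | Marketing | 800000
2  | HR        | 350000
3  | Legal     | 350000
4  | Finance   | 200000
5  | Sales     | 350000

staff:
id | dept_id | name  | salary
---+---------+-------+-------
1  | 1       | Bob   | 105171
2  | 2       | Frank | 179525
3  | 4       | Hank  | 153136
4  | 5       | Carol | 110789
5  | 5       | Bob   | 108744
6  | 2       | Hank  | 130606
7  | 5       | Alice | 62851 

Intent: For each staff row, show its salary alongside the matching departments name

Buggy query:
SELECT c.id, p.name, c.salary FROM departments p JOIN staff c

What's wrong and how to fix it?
Bug: JOIN with no ON clause produces a cartesian product; every staff row pairs with every departments row

Fix: Specify the join condition linking the foreign key to the parent id

Corrected query:
SELECT c.id, p.name, c.salary FROM departments p JOIN staff c ON c.dept_id = p.id

Result:
id | name      | salary
---+-----------+-------
1  | Marketing | 105171
2  | HR        | 179525
3  | Finance   | 153136
4  | Sales     | 110789
5  | Sales     | 108744
6  | HR        | 130606
7  | Sales     | 62851 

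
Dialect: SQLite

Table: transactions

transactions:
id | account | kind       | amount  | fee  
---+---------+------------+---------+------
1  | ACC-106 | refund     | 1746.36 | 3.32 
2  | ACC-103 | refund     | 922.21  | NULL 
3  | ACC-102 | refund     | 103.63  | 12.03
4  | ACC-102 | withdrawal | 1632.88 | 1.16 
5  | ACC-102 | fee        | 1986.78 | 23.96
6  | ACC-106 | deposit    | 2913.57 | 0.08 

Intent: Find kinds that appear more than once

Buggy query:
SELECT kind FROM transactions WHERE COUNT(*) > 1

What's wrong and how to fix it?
Bug: COUNT(*) is an aggregate and cannot be used in WHERE

Fix: Group first, then use HAVING for the count condition

Corrected query:
SELECT kind FROM transactions GROUP BY kind HAVING COUNT(*) > 1

Result:
kind  
------
refund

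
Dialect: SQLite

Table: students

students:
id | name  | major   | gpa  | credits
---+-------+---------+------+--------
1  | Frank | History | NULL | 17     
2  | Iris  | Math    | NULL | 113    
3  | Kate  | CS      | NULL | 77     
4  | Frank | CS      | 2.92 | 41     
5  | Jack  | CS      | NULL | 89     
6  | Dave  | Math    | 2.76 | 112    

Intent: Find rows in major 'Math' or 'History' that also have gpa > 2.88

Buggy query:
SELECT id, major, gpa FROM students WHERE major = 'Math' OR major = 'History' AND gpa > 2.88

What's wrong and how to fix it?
Bug: AND binds tighter than OR, so this parses as major = 'Math' OR (major = 'History' AND gpa > 2.88)

Fix: Add parentheses around the OR so the AND applies to both alternatives

Corrected query:
SELECT id, major, gpa FROM students WHERE (major = 'Math' OR major = 'History') AND gpa > 2.88

Result:
(no rows)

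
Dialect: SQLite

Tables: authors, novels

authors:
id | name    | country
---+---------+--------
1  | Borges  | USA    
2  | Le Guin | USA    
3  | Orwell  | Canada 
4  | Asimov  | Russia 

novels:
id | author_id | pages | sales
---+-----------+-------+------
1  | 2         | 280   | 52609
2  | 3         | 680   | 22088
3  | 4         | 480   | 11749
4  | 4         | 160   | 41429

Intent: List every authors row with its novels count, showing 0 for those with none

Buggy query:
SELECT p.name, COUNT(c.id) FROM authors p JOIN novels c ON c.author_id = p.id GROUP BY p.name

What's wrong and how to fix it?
Bug: An inner join excludes parents with zero children

Fix: Switch to LEFT JOIN to retain unmatched parent rows

Corrected query:
SELECT p.name, COUNT(c.id) FROM authors p LEFT JOIN novels c ON c.author_id = p.id GROUP BY p.name

Result:
name    | COUNT(c.id)
--------+------------
Asimov  | 2          
Borges  | 0          
Le Guin | 1          
Orwell  | 1          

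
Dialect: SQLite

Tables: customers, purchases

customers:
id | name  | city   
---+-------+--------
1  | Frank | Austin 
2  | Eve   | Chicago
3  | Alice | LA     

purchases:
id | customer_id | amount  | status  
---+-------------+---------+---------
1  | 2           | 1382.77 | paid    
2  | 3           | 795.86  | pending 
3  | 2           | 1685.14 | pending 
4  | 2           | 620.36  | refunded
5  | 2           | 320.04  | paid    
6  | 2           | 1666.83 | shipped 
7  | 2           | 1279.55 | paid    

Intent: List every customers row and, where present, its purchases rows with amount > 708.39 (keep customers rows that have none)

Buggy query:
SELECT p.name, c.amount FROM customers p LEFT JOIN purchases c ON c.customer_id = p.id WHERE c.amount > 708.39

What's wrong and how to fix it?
Bug: A WHERE condition on the right-hand table after LEFT JOIN drops unmatched parents

Fix: Put 'c.amount > 708.39' in the JOIN's ON clause instead of WHERE

Corrected query:
SELECT p.name, c.amount FROM customers p LEFT JOIN purchases c ON c.customer_id = p.id AND c.amount > 708.39

Result:
name  | amount 
------+--------
Frank | NULL   
Eve   | 1279.55
Eve   | 1382.77
Eve   | 1666.83
Eve   | 1685.14
Alice | 795.86 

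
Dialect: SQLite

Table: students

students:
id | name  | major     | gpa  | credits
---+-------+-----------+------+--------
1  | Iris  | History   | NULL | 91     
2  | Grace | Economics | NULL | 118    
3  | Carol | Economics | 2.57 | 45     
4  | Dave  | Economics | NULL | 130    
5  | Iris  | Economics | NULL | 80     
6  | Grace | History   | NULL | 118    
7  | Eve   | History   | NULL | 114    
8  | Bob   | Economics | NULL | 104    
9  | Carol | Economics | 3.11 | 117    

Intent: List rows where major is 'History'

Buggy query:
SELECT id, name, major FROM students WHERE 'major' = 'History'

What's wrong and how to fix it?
Bug: Single quotes denote string literals in SQL; the column name is being compared as a constant string

Fix: Remove the quotes around the column name (or use double quotes for an identifier)

Corrected query:
SELECT id, name, major FROM students WHERE major = 'History'

Result:
id | name  | major  
---+-------+--------
1  | Iris  | History
6  | Grace | History
7  | Eve   | History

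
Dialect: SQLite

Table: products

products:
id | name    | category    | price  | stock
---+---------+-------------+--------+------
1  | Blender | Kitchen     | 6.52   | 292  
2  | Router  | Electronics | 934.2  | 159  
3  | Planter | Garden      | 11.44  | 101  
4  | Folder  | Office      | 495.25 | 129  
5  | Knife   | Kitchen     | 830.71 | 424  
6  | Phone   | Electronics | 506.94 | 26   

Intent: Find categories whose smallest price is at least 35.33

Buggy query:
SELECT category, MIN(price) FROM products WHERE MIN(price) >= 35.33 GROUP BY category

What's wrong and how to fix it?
Bug: MIN() in WHERE is a misuse of aggregate

Fix: Use HAVING for the per-group MIN condition

Corrected query:
SELECT category, MIN(price) FROM products GROUP BY category HAVING MIN(price) >= 35.33

Result:
category    | MIN(price)
------------+-----------
Electronics | 506.94    
Office      | 495.25    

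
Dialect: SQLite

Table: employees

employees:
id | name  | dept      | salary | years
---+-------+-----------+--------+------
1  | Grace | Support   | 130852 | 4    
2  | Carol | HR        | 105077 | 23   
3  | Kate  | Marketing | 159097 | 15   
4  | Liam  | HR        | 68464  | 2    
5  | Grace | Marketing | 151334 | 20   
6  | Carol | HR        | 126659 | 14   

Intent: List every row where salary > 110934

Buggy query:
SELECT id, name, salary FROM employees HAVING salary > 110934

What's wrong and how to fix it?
Bug: This is a non-aggregate query (no GROUP BY, no aggregates), so in SQLite the HAVING clause is invalid here; a row-level condition belongs in WHERE

Fix: Use WHERE for row-level filtering

Corrected query:
SELECT id, name, salary FROM employees WHERE salary > 110934

Result:
id | name  | salary
---+-------+-------
1  | Grace | 130852
3  | Kate  | 159097
5  | Grace | 151334
6  | Carol | 126659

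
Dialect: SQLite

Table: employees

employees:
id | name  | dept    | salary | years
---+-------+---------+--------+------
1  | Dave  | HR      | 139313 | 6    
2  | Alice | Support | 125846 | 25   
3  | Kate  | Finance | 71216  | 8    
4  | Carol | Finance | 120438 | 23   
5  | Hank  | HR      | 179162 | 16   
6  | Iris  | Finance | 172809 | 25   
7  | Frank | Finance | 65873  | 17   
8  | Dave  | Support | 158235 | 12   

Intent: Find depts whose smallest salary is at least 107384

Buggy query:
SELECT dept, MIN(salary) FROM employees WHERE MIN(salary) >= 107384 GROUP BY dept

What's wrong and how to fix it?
Bug: Aggregates like MIN are computed per group after WHERE runs

Fix: Replace WHERE with HAVING after the GROUP BY

Corrected query:
SELECT dept, MIN(salary) FROM employees GROUP BY dept HAVING MIN(salary) >= 107384

Result:
dept    | MIN(salary)
--------+------------
HR      | 139313     
Support | 125846     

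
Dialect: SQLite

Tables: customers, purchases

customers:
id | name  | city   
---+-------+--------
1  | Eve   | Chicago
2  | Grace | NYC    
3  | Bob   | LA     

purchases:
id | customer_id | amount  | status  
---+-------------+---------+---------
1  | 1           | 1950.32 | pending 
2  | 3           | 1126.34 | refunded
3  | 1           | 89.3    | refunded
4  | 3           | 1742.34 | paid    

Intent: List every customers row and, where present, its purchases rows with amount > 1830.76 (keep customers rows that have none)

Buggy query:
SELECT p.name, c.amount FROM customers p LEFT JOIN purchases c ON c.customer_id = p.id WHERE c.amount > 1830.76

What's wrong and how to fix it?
Bug: A WHERE condition on the right-hand table after LEFT JOIN drops unmatched parents

Fix: Move the right-table condition into the ON clause so unmatched parents are kept

Corrected query:
SELECT p.name, c.amount FROM customers p LEFT JOIN purchases c ON c.customer_id = p.id AND c.amount > 1830.76

Result:
name  | amount 
------+--------
Eve   | 1950.32
Grace | NULL   
Bob   | NULL   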